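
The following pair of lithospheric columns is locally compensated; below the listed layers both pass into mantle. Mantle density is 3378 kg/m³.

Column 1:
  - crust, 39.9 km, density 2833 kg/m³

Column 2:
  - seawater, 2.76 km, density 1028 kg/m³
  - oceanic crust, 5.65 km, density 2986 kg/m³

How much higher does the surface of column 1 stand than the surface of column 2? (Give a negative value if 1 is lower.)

For any compensation level in the mantle, the mantle terms cancel and isostasy reduces to e = (Σt_1 − Σt_2) − (Σ(ρt)_1 − Σ(ρt)_2) / ρ_m.
Σt_1 = 39.9 km; Σt_2 = 8.41 km; Σ(ρt)_1 = 113036.7; Σ(ρt)_2 = 19708.18 (in km·kg/m³).
e = (39.9 − 8.41) − (113036.7 − 19708.18) / 3378 = 3.86 km.

3.86 km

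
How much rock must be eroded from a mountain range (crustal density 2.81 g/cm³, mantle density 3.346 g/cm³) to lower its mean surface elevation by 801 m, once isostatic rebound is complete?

5000 m

Net drop Δ = e − u = e − e ρ_c/ρ_m = e (ρ_m − ρ_c)/ρ_m.
e = Δ ρ_m/(ρ_m − ρ_c) = 801 m × 3.346/0.536 = 5000 m.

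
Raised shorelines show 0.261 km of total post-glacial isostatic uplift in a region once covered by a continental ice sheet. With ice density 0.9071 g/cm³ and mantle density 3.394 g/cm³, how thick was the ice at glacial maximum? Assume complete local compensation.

u = t ρ_ice/ρ_m → t = u ρ_m/ρ_ice = 0.261 km × 3.394/0.9071 = 0.977 km.

0.977 km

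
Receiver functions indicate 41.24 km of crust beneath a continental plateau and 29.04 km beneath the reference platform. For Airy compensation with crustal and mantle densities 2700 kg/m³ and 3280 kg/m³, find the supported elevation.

Excess crust Δ = 41.24 km − 29.04 km = 12.2 km, split between elevation h and root r with h + r = Δ.
Airy balance ρ_c h = (ρ_m − ρ_c) r gives r = h ρ_c/(ρ_m − ρ_c), so h (1 + ρ_c/(ρ_m − ρ_c)) = Δ, i.e. h = Δ (ρ_m − ρ_c)/ρ_m.
h = 12.2 km × 580/3280 = 2.16 km.

2.16 km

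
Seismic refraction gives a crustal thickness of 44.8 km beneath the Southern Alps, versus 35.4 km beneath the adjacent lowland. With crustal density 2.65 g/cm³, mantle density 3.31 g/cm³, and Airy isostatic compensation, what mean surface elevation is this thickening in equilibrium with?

Excess crust Δ = 44.8 km − 35.4 km = 9.4 km, split between elevation h and root r with h + r = Δ.
Airy balance ρ_c h = (ρ_m − ρ_c) r gives r = h ρ_c/(ρ_m − ρ_c), so h (1 + ρ_c/(ρ_m − ρ_c)) = Δ, i.e. h = Δ (ρ_m − ρ_c)/ρ_m.
h = 9.4 km × 0.66/3.31 = 1.87 km.

1.87 km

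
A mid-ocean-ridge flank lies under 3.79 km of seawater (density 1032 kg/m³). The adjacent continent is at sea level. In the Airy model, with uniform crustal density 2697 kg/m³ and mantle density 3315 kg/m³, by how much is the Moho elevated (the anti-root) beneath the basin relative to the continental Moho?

Isostatic balance requires: replacing crust with seawater at the top is compensated by replacing crust with mantle at the base: d (ρ_c − ρ_w) = a (ρ_m − ρ_c).
a = d (ρ_c − ρ_w)/(ρ_m − ρ_c) = 3.79 km × 1665/618 = 10.2 km.

10.2 km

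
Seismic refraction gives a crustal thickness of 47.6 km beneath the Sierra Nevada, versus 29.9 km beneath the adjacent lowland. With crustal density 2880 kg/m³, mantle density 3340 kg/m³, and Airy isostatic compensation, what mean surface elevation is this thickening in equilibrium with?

2.44 km

Excess crust Δ = 47.6 km − 29.9 km = 17.7 km, split between elevation h and root r with h + r = Δ.
Airy balance ρ_c h = (ρ_m − ρ_c) r gives r = h ρ_c/(ρ_m − ρ_c), so h (1 + ρ_c/(ρ_m − ρ_c)) = Δ, i.e. h = Δ (ρ_m − ρ_c)/ρ_m.
h = 17.7 km × 460/3340 = 2.44 km.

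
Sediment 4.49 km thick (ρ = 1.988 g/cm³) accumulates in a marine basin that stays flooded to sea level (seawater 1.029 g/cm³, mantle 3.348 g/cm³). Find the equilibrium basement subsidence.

Submarine loading: the sediment displaces seawater, and the subsidence is in turn flooded, so s (ρ_m − ρ_w) = t (ρ_sed − ρ_w).
s = 4.49 km × (1.988 − 1.029) / (3.348 − 1.029) = 1.86 km.

1.86 km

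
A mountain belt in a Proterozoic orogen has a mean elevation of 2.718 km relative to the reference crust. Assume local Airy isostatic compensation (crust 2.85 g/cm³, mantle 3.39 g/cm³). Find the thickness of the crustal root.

In Airy isostatic equilibrium: the weight of the topography is balanced by the buoyancy of the root, ρ_c h = (ρ_m − ρ_c) r.
r = h · ρ_c / (ρ_m − ρ_c) = 2.718 km × 2.85 / (3.39 − 2.85) = 14.3 km.

14.3 km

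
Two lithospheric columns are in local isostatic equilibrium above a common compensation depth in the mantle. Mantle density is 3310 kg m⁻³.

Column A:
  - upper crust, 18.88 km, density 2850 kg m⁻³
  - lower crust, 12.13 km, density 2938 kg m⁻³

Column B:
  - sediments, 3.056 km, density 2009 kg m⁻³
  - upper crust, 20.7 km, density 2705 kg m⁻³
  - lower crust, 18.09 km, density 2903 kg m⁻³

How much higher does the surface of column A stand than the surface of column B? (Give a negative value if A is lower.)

−3.22 km

For any compensation level in the mantle, the mantle terms cancel and isostasy reduces to e = (Σt_A − Σt_B) − (Σ(ρt)_A − Σ(ρt)_B) / ρ_m.
Σt_A = 31.01 km; Σt_B = 41.846 km; Σ(ρt)_A = 89445.94; Σ(ρt)_B = 114648.274 (in km·kg m⁻³).
e = (31.01 − 41.846) − (89445.94 − 114648.274) / 3310 = −3.22 km.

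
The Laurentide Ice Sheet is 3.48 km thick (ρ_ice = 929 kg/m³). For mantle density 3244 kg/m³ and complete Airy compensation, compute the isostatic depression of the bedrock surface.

For local isostatic compensation: the ice load ρ_ice t is balanced by mantle displaced below, ρ_m s.
s = t ρ_ice / ρ_m = 3.48 km × 929/3244 = 0.997 km.

0.997 km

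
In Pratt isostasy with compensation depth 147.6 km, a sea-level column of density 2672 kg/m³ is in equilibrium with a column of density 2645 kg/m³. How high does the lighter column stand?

1.51 km

ρ_ref D = ρ (D + h) → h = D (ρ_ref − ρ)/ρ.
h = 147.6 km × (2672 − 2645)/2645 = 1.51 km.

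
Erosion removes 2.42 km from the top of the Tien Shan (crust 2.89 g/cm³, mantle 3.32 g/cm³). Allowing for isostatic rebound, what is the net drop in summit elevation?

Rebound u = e ρ_c/ρ_m = 2.42 km × 2.89/3.32 = 2.107 km.
Net surface drop = e − u = 2.42 km − 2.107 km = e (ρ_m − ρ_c)/ρ_m = 0.313 km.

0.313 km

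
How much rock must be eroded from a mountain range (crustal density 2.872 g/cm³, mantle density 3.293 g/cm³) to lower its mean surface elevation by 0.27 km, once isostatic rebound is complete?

2.11 km

Net drop Δ = e − u = e − e ρ_c/ρ_m = e (ρ_m − ρ_c)/ρ_m.
e = Δ ρ_m/(ρ_m − ρ_c) = 0.27 km × 3.293/0.421 = 2.11 km.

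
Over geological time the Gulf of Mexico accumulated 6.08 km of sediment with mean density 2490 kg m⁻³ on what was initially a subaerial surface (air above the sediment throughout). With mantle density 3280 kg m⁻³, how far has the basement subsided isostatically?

Subaerial load: s = t ρ_sed / ρ_m = 6.08 km × 2490/3280 = 4.62 km.

4.62 km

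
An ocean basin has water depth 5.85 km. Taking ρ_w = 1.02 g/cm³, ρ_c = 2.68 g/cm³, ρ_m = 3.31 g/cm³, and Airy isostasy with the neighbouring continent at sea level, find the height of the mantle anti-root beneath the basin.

15.4 km

By Archimedes' principle applied to the lithosphere: replacing crust with seawater at the top is compensated by replacing crust with mantle at the base: d (ρ_c − ρ_w) = a (ρ_m − ρ_c).
a = d (ρ_c − ρ_w)/(ρ_m − ρ_c) = 5.85 km × 1.66/0.63 = 15.4 km.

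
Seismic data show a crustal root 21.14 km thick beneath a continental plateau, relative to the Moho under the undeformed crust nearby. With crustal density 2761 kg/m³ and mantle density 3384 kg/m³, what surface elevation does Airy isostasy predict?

In Airy isostatic equilibrium: ρ_c h = (ρ_m − ρ_c) r.
h = r (ρ_m − ρ_c) / ρ_c = 21.14 km × (3384 − 2761) / 2761 = 4.77 km.

4.77 km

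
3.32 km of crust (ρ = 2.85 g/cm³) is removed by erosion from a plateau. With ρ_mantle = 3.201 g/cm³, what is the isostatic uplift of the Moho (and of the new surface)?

2.96 km

Unloading: uplift u = e ρ_c/ρ_m = 3.32 km × 2.85/3.201 = 2.96 km.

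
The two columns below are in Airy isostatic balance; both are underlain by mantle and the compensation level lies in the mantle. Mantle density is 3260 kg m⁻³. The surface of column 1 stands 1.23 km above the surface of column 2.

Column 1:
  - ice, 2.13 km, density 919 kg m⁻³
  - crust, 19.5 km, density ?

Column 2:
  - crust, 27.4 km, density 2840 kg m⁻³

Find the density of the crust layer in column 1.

Take the compensation level at the base of the deeper column (depth z_c below the surface of column 1) and equate Σ ρ_i t_i down to z_c; mantle fills any gap and the z_c terms cancel.
Column 1: 2.13×919 + 19.5×ρ + (z_c − 21.63)×3260
Column 2: 1.23×0 + 27.4×2840 + (z_c − 1.23 − 27.4)×3260
The z_c×3260 term appears on both sides and cancels. Collect the known terms of each column as K = Σ(ρt)_known − 3260 × (depth of known layers): K_1 = 1957.47 − 3260×21.63 = −68556.33; K_2 = 77816 − 3260×(1.23 + 27.4) = −15517.8.
Balance: K_1 + 19.5×ρ = K_2, so ρ = (K_2 − K_1)/19.5 = 53038.5/19.5 = 2720 kg m⁻³.

2720 kg m⁻³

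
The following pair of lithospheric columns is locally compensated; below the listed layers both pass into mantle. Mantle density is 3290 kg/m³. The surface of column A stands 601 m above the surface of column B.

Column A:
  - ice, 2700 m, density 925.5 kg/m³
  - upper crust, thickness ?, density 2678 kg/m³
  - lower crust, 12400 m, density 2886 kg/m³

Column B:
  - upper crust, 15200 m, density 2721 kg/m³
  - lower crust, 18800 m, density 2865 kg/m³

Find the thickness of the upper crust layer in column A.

11800 m

Take the compensation level at the base of the deeper column (depth z_c below the surface of column A) and equate Σ ρ_i t_i down to z_c; mantle fills any gap and the z_c terms cancel.
Column A: 2700×925.5 + x×2678 + 12400×2886 + (z_c − 15100 − x)×3290
Column B: 601×0 + 15200×2721 + 18800×2865 + (z_c − 601 − 34000)×3290
The z_c×3290 term appears on both sides and cancels. Collect the known terms of each column as K = Σ(ρt)_known − 3290 × (depth of known layers): K_A = 38285250 − 3290×15100 = −11393750; K_B = 95221200 − 3290×(601 + 34000) = −18616090.
Balance: K_A − x×(3290 − 2678) = K_B, so x = (K_A − K_B)/(3290 − 2678) = 7222340/612 = 11800 m.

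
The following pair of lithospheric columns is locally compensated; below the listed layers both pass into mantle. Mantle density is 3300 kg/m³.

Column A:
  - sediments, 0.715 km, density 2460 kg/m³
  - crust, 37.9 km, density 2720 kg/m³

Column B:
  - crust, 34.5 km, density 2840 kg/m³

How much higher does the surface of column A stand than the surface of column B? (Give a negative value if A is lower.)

2.03 km

For any compensation level in the mantle, the mantle terms cancel and isostasy reduces to e = (Σt_A − Σt_B) − (Σ(ρt)_A − Σ(ρt)_B) / ρ_m.
Σt_A = 38.615 km; Σt_B = 34.5 km; Σ(ρt)_A = 104846.9; Σ(ρt)_B = 97980 (in km·kg/m³).
e = (38.615 − 34.5) − (104846.9 − 97980) / 3300 = 2.03 km.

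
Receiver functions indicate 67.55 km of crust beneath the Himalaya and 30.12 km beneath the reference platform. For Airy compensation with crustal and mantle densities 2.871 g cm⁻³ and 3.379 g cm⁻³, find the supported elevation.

5.63 km

Excess crust Δ = 67.55 km − 30.12 km = 37.43 km, split between elevation h and root r with h + r = Δ.
Airy balance ρ_c h = (ρ_m − ρ_c) r gives r = h ρ_c/(ρ_m − ρ_c), so h (1 + ρ_c/(ρ_m − ρ_c)) = Δ, i.e. h = Δ (ρ_m − ρ_c)/ρ_m.
h = 37.43 km × 0.508/3.379 = 5.63 km.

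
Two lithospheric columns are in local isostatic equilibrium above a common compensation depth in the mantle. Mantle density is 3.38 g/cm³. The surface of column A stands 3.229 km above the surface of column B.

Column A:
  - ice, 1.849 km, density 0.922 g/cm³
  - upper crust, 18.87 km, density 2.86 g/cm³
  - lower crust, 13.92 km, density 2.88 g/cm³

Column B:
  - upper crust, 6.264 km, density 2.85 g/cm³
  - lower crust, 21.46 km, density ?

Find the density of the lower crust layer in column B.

3.05 g/cm³

Take the compensation level at the base of the deeper column (depth z_c below the surface of column A) and equate Σ ρ_i t_i down to z_c; mantle fills any gap and the z_c terms cancel.
Column A: 1.849×0.922 + 18.87×2.86 + 13.92×2.88 + (z_c − 34.639)×3.38
Column B: 3.229×0 + 6.264×2.85 + 21.46×ρ + (z_c − 3.229 − 27.724)×3.38
The z_c×3.38 term appears on both sides and cancels. Collect the known terms of each column as K = Σ(ρt)_known − 3.38 × (depth of known layers): K_A = 95.762578 − 3.38×34.639 = −21.317242; K_B = 17.8524 − 3.38×(3.229 + 27.724) = −86.76874.
Balance: K_A = K_B + 21.46×ρ, so ρ = (K_A − K_B)/21.46 = 65.4515/21.46 = 3.05 g/cm³.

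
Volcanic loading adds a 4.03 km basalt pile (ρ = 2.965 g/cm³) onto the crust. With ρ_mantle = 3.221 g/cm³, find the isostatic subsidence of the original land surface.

Subaerial loading: s = t ρ_load / ρ_m.
s = 4.03 km × 2.965/3.221 = 3.71 km.

3.71 km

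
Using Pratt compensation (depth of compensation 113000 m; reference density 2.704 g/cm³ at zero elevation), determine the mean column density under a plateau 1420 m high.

Pratt balance: ρ_ref D = ρ (D + h).
ρ = ρ_ref D/(D + h) = 2.704 × 113000 m/(113000 m + 1420 m) = 2.67 g/cm³.

2.67 g/cm³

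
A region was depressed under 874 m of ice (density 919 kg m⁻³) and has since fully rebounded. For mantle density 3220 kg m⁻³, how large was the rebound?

Removing the load lets mantle flow back in; uplift u satisfies ρ_ice t = ρ_m u.
u = t ρ_ice/ρ_m = 874 m × 919/3220 = 249 m.

249 m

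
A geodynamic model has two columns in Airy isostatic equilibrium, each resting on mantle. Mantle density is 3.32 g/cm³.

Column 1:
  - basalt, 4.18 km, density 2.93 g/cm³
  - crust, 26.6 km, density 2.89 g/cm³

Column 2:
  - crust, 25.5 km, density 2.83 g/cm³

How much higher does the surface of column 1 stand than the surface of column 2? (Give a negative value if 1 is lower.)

0.173 km

For any compensation level in the mantle, the mantle terms cancel and isostasy reduces to e = (Σt_1 − Σt_2) − (Σ(ρt)_1 − Σ(ρt)_2) / ρ_m.
Σt_1 = 30.78 km; Σt_2 = 25.5 km; Σ(ρt)_1 = 89.1214; Σ(ρt)_2 = 72.165 (in km·g/cm³).
e = (30.78 − 25.5) − (89.1214 − 72.165) / 3.32 = 0.173 km.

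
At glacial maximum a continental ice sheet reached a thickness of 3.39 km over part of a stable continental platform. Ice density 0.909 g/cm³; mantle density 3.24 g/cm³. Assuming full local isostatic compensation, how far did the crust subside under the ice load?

0.951 km

Equating mass per unit area of the two columns: the ice load ρ_ice t is balanced by mantle displaced below, ρ_m s.
s = t ρ_ice / ρ_m = 3.39 km × 0.909/3.24 = 0.951 km.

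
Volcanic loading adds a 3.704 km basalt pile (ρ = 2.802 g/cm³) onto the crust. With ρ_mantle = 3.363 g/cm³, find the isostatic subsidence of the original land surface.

3.09 km

Subaerial loading: s = t ρ_load / ρ_m.
s = 3.704 km × 2.802/3.363 = 3.09 km.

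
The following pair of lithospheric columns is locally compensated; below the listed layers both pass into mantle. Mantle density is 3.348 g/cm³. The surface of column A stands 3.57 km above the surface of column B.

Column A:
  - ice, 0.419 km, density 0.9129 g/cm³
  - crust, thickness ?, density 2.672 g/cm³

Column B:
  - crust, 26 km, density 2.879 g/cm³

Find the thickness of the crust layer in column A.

Take the compensation level at the base of the deeper column (depth z_c below the surface of column A) and equate Σ ρ_i t_i down to z_c; mantle fills any gap and the z_c terms cancel.
Column A: 0.419×0.9129 + x×2.672 + (z_c − 0.419 − x)×3.348
Column B: 3.57×0 + 26×2.879 + (z_c − 3.57 − 26)×3.348
The z_c×3.348 term appears on both sides and cancels. Collect the known terms of each column as K = Σ(ρt)_known − 3.348 × (depth of known layers): K_A = 0.3825051 − 3.348×0.419 = −1.0203069; K_B = 74.854 − 3.348×(3.57 + 26) = −24.14636.
Balance: K_A − x×(3.348 − 2.672) = K_B, so x = (K_A − K_B)/(3.348 − 2.672) = 23.1261/0.676 = 34.2 km.

34.2 km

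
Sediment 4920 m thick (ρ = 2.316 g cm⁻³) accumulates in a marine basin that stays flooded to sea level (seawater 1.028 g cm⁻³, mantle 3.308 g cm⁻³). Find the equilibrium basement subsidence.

Submarine loading: the sediment displaces seawater, and the subsidence is in turn flooded, so s (ρ_m − ρ_w) = t (ρ_sed − ρ_w).
s = 4920 m × (2.316 − 1.028) / (3.308 − 1.028) = 2780 m.

2780 m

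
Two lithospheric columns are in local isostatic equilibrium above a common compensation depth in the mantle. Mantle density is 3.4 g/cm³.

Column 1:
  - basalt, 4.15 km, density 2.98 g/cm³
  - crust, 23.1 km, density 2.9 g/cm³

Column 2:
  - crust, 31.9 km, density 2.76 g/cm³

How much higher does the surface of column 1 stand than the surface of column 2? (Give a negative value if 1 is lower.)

−2.1 km

For any compensation level in the mantle, the mantle terms cancel and isostasy reduces to e = (Σt_1 − Σt_2) − (Σ(ρt)_1 − Σ(ρt)_2) / ρ_m.
Σt_1 = 27.25 km; Σt_2 = 31.9 km; Σ(ρt)_1 = 79.357; Σ(ρt)_2 = 88.044 (in km·g/cm³).
e = (27.25 − 31.9) − (79.357 − 88.044) / 3.4 = −2.1 km.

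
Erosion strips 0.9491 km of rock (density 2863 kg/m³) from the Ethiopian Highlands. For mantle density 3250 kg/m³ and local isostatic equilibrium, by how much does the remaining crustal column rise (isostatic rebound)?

0.836 km

Unloading: uplift u = e ρ_c/ρ_m = 0.9491 km × 2863/3250 = 0.836 km.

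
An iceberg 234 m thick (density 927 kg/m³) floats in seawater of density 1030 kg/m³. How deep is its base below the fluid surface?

211 m

Draft d = t ρ_obj/ρ_fluid = 234 m × 927/1030 = 211 m.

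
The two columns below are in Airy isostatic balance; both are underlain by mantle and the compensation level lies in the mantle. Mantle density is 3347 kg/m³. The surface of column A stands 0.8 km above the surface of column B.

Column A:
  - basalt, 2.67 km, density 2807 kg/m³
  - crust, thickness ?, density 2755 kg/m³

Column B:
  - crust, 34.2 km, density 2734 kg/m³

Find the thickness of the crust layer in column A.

37.5 km

Take the compensation level at the base of the deeper column (depth z_c below the surface of column A) and equate Σ ρ_i t_i down to z_c; mantle fills any gap and the z_c terms cancel.
Column A: 2.67×2807 + x×2755 + (z_c − 2.67 − x)×3347
Column B: 0.8×0 + 34.2×2734 + (z_c − 0.8 − 34.2)×3347
The z_c×3347 term appears on both sides and cancels. Collect the known terms of each column as K = Σ(ρt)_known − 3347 × (depth of known layers): K_A = 7494.69 − 3347×2.67 = −1441.8; K_B = 93502.8 − 3347×(0.8 + 34.2) = −23642.2.
Balance: K_A − x×(3347 − 2755) = K_B, so x = (K_A − K_B)/(3347 − 2755) = 22200.4/592 = 37.5 km.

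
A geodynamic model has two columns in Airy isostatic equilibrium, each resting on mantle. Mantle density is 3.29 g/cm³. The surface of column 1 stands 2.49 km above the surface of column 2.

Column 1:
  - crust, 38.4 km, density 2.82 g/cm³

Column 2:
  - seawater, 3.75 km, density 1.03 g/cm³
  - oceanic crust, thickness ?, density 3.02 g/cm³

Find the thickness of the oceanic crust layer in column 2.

Take the compensation level at the base of the deeper column (depth z_c below the surface of column 1) and equate Σ ρ_i t_i down to z_c; mantle fills any gap and the z_c terms cancel.
Column 1: 38.4×2.82 + (z_c − 38.4)×3.29
Column 2: 2.49×0 + 3.75×1.03 + x×3.02 + (z_c − 2.49 − 3.75 − x)×3.29
The z_c×3.29 term appears on both sides and cancels. Collect the known terms of each column as K = Σ(ρt)_known − 3.29 × (depth of known layers): K_1 = 108.288 − 3.29×38.4 = −18.048; K_2 = 3.8625 − 3.29×(2.49 + 3.75) = −16.6671.
Balance: K_1 = K_2 − x×(3.29 − 3.02), so x = (K_2 − K_1)/(3.29 − 3.02) = 1.3809/0.27 = 5.11 km.

5.11 km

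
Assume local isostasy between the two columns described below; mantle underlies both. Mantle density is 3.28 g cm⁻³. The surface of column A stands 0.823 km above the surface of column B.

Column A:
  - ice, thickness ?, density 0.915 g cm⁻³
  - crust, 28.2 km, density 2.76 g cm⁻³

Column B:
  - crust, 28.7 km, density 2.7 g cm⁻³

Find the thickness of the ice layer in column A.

1.98 km

Take the compensation level at the base of the deeper column (depth z_c below the surface of column A) and equate Σ ρ_i t_i down to z_c; mantle fills any gap and the z_c terms cancel.
Column A: x×0.915 + 28.2×2.76 + (z_c − 28.2 − x)×3.28
Column B: 0.823×0 + 28.7×2.7 + (z_c − 0.823 − 28.7)×3.28
The z_c×3.28 term appears on both sides and cancels. Collect the known terms of each column as K = Σ(ρt)_known − 3.28 × (depth of known layers): K_A = 77.832 − 3.28×28.2 = −14.664; K_B = 77.49 − 3.28×(0.823 + 28.7) = −19.34544.
Balance: K_A − x×(3.28 − 0.915) = K_B, so x = (K_A − K_B)/(3.28 − 0.915) = 4.68144/2.365 = 1.98 km.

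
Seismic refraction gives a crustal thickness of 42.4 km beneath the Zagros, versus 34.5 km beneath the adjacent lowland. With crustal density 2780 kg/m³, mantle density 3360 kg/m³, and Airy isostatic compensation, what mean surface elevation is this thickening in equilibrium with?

Excess crust Δ = 42.4 km − 34.5 km = 7.9 km, split between elevation h and root r with h + r = Δ.
Airy balance ρ_c h = (ρ_m − ρ_c) r gives r = h ρ_c/(ρ_m − ρ_c), so h (1 + ρ_c/(ρ_m − ρ_c)) = Δ, i.e. h = Δ (ρ_m − ρ_c)/ρ_m.
h = 7.9 km × 580/3360 = 1.36 km.

1.36 km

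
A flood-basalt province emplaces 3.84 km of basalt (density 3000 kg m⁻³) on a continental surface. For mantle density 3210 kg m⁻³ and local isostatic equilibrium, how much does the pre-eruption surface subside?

Subaerial loading: s = t ρ_load / ρ_m.
s = 3.84 km × 3000/3210 = 3.59 km.

3.59 km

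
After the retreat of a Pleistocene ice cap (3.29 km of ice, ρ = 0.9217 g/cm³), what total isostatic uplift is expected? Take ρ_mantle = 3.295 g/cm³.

Removing the load lets mantle flow back in; uplift u satisfies ρ_ice t = ρ_m u.
u = t ρ_ice/ρ_m = 3.29 km × 0.9217/3.295 = 0.92 km.

0.92 km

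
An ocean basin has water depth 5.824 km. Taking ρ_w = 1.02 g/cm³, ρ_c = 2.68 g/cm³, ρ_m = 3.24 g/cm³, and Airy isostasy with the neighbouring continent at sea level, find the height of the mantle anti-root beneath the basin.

17.3 km

Equating mass per unit area of the two columns: replacing crust with seawater at the top is compensated by replacing crust with mantle at the base: d (ρ_c − ρ_w) = a (ρ_m − ρ_c).
a = d (ρ_c − ρ_w)/(ρ_m − ρ_c) = 5.824 km × 1.66/0.56 = 17.3 km.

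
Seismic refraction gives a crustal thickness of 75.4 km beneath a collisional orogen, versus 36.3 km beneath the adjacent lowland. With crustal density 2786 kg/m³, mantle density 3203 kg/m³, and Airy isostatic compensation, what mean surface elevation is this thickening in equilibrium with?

5.09 km

Excess crust Δ = 75.4 km − 36.3 km = 39.1 km, split between elevation h and root r with h + r = Δ.
Airy balance ρ_c h = (ρ_m − ρ_c) r gives r = h ρ_c/(ρ_m − ρ_c), so h (1 + ρ_c/(ρ_m − ρ_c)) = Δ, i.e. h = Δ (ρ_m − ρ_c)/ρ_m.
h = 39.1 km × 417/3203 = 5.09 km.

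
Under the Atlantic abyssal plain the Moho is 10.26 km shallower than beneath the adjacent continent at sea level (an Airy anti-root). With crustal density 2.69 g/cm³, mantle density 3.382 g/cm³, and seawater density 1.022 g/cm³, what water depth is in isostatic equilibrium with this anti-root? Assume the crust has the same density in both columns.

Replacing a thickness d of crust by seawater at the top must be balanced by replacing crust with mantle at the base: d (ρ_c − ρ_w) = a (ρ_m − ρ_c).
d = a (ρ_m − ρ_c)/(ρ_c − ρ_w) = 10.26 km × 0.692/1.668 = 4.26 km.

4.26 km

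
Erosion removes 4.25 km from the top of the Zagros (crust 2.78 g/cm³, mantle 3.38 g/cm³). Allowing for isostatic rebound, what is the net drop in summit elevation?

0.754 km

Rebound u = e ρ_c/ρ_m = 4.25 km × 2.78/3.38 = 3.496 km.
Net surface drop = e − u = 4.25 km − 3.496 km = e (ρ_m − ρ_c)/ρ_m = 0.754 km.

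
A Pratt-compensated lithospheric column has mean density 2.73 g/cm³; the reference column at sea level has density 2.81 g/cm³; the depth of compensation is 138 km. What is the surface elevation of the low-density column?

4.04 km

ρ_ref D = ρ (D + h) → h = D (ρ_ref − ρ)/ρ.
h = 138 km × (2.81 − 2.73)/2.73 = 4.04 km.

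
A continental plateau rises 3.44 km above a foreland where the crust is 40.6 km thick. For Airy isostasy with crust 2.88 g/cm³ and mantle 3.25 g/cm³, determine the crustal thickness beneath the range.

70.8 km

Root depth r = h ρ_c / (ρ_m − ρ_c) = 3.44 km × 2.88 / 0.37 = 26.78 km.
Total thickness = T + h + r = 40.6 km + 3.44 km + 26.78 km = 70.8 km.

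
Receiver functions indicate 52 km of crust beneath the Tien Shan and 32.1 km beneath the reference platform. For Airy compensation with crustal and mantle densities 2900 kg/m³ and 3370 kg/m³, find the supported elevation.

Excess crust Δ = 52 km − 32.1 km = 19.9 km, split between elevation h and root r with h + r = Δ.
Airy balance ρ_c h = (ρ_m − ρ_c) r gives r = h ρ_c/(ρ_m − ρ_c), so h (1 + ρ_c/(ρ_m − ρ_c)) = Δ, i.e. h = Δ (ρ_m − ρ_c)/ρ_m.
h = 19.9 km × 470/3370 = 2.78 km.

2.78 km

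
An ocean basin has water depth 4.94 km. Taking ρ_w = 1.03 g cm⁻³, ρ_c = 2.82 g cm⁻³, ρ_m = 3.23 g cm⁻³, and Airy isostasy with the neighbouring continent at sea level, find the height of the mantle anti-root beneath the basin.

21.6 km

In Airy isostatic equilibrium: replacing crust with seawater at the top is compensated by replacing crust with mantle at the base: d (ρ_c − ρ_w) = a (ρ_m − ρ_c).
a = d (ρ_c − ρ_w)/(ρ_m − ρ_c) = 4.94 km × 1.79/0.41 = 21.6 km.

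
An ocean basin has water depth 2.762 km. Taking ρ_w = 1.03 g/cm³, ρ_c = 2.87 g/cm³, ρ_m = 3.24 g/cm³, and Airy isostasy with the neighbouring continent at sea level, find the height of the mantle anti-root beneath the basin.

For local isostatic compensation: replacing crust with seawater at the top is compensated by replacing crust with mantle at the base: d (ρ_c − ρ_w) = a (ρ_m − ρ_c).
a = d (ρ_c − ρ_w)/(ρ_m − ρ_c) = 2.762 km × 1.84/0.37 = 13.7 km.

13.7 km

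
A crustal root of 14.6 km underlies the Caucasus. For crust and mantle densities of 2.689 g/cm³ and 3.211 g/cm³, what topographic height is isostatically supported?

2.83 km

By Archimedes' principle applied to the lithosphere: ρ_c h = (ρ_m − ρ_c) r.
h = r (ρ_m − ρ_c) / ρ_c = 14.6 km × (3.211 − 2.689) / 2.689 = 2.83 km.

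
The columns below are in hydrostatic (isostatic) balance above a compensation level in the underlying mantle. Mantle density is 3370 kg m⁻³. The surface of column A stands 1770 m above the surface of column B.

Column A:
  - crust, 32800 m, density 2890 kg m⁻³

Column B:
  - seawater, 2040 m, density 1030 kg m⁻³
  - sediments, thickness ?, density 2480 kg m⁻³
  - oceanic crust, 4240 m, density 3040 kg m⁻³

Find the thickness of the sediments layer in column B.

4050 m

Take the compensation level at the base of the deeper column (depth z_c below the surface of column A) and equate Σ ρ_i t_i down to z_c; mantle fills any gap and the z_c terms cancel.
Column A: 32800×2890 + (z_c − 32800)×3370
Column B: 1770×0 + 2040×1030 + x×2480 + 4240×3040 + (z_c − 1770 − 6280 − x)×3370
The z_c×3370 term appears on both sides and cancels. Collect the known terms of each column as K = Σ(ρt)_known − 3370 × (depth of known layers): K_A = 94792000 − 3370×32800 = −15744000; K_B = 14990800 − 3370×(1770 + 6280) = −12137700.
Balance: K_A = K_B − x×(3370 − 2480), so x = (K_B − K_A)/(3370 − 2480) = 3606300/890 = 4050 m.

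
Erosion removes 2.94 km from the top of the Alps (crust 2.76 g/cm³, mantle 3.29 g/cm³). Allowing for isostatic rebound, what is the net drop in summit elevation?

0.474 km

Rebound u = e ρ_c/ρ_m = 2.94 km × 2.76/3.29 = 2.466 km.
Net surface drop = e − u = 2.94 km − 2.466 km = e (ρ_m − ρ_c)/ρ_m = 0.474 km.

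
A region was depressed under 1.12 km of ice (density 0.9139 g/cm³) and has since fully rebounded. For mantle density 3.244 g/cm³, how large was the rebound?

Removing the load lets mantle flow back in; uplift u satisfies ρ_ice t = ρ_m u.
u = t ρ_ice/ρ_m = 1.12 km × 0.9139/3.244 = 0.316 km.

0.316 km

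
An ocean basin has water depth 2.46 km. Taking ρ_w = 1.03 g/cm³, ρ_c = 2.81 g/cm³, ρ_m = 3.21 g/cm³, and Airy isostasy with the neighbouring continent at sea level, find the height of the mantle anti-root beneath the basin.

10.9 km

Isostatic balance requires: replacing crust with seawater at the top is compensated by replacing crust with mantle at the base: d (ρ_c − ρ_w) = a (ρ_m − ρ_c).
a = d (ρ_c − ρ_w)/(ρ_m − ρ_c) = 2.46 km × 1.78/0.4 = 10.9 km.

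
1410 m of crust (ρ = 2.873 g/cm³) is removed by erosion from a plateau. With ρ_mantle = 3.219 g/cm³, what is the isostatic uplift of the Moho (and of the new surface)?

Unloading: uplift u = e ρ_c/ρ_m = 1410 m × 2.873/3.219 = 1260 m.

1260 m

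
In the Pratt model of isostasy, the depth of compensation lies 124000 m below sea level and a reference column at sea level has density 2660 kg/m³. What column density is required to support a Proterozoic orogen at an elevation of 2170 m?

2610 kg/m³

Pratt balance: ρ_ref D = ρ (D + h).
ρ = ρ_ref D/(D + h) = 2660 × 124000 m/(124000 m + 2170 m) = 2610 kg/m³.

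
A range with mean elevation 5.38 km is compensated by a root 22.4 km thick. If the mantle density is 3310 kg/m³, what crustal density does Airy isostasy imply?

2670 kg/m³

ρ_c h = (ρ_m − ρ_c) r → ρ_c (h + r) = ρ_m r → ρ_c = ρ_m r / (h + r).
ρ_c = 3310 × 22.4 km / (5.38 km + 22.4 km) = 2670 kg/m³.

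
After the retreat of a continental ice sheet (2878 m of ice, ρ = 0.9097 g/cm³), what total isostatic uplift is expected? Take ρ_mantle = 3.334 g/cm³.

785 m

Removing the load lets mantle flow back in; uplift u satisfies ρ_ice t = ρ_m u.
u = t ρ_ice/ρ_m = 2878 m × 0.9097/3.334 = 785 m.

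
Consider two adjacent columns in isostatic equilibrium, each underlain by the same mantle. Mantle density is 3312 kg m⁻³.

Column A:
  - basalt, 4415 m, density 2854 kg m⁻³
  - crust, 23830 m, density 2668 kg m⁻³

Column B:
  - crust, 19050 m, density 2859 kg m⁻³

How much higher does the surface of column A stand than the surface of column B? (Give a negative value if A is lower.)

2640 m

For any compensation level in the mantle, the mantle terms cancel and isostasy reduces to e = (Σt_A − Σt_B) − (Σ(ρt)_A − Σ(ρt)_B) / ρ_m.
Σt_A = 28245 m; Σt_B = 19050 m; Σ(ρt)_A = 76178850; Σ(ρt)_B = 54463950 (in m·kg m⁻³).
e = (28245 − 19050) − (76178850 − 54463950) / 3312 = 2640 m.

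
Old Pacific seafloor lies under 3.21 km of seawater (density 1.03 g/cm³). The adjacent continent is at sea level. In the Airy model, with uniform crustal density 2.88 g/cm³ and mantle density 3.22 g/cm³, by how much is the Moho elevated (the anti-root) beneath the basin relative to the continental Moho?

Balancing pressure at the compensation depth: replacing crust with seawater at the top is compensated by replacing crust with mantle at the base: d (ρ_c − ρ_w) = a (ρ_m − ρ_c).
a = d (ρ_c − ρ_w)/(ρ_m − ρ_c) = 3.21 km × 1.85/0.34 = 17.5 km.

17.5 km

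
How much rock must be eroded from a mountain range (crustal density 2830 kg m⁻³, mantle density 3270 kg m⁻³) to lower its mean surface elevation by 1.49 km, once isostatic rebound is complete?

Net drop Δ = e − u = e − e ρ_c/ρ_m = e (ρ_m − ρ_c)/ρ_m.
e = Δ ρ_m/(ρ_m − ρ_c) = 1.49 km × 3270/440 = 11.1 km.

11.1 km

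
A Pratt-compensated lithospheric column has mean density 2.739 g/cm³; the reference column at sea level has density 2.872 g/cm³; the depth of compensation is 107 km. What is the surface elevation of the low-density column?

ρ_ref D = ρ (D + h) → h = D (ρ_ref − ρ)/ρ.
h = 107 km × (2.872 − 2.739)/2.739 = 5.2 km.

5.2 km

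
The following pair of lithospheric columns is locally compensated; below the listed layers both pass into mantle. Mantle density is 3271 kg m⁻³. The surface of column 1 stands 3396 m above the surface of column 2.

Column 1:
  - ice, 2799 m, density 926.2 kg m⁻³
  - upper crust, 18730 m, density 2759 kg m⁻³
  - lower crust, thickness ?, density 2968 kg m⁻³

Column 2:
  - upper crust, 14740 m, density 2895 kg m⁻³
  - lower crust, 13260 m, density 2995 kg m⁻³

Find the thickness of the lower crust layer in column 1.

Take the compensation level at the base of the deeper column (depth z_c below the surface of column 1) and equate Σ ρ_i t_i down to z_c; mantle fills any gap and the z_c terms cancel.
Column 1: 2799×926.2 + 18730×2759 + x×2968 + (z_c − 21529 − x)×3271
Column 2: 3396×0 + 14740×2895 + 13260×2995 + (z_c − 3396 − 28000)×3271
The z_c×3271 term appears on both sides and cancels. Collect the known terms of each column as K = Σ(ρt)_known − 3271 × (depth of known layers): K_1 = 54268503.8 − 3271×21529 = −16152855.2; K_2 = 82386000 − 3271×(3396 + 28000) = −20310316.
Balance: K_1 − x×(3271 − 2968) = K_2, so x = (K_1 − K_2)/(3271 − 2968) = 4157460/303 = 13700 m.

13700 m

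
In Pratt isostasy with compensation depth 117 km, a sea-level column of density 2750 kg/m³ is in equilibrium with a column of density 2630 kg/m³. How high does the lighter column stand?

ρ_ref D = ρ (D + h) → h = D (ρ_ref − ρ)/ρ.
h = 117 km × (2750 − 2630)/2630 = 5.34 km.

5.34 km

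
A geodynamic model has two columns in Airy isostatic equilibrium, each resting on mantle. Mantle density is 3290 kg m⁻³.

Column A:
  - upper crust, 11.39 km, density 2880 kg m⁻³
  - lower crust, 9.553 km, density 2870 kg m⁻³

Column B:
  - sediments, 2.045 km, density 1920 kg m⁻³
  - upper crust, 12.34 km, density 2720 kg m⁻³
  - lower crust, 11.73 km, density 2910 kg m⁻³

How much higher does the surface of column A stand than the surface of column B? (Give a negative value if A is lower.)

For any compensation level in the mantle, the mantle terms cancel and isostasy reduces to e = (Σt_A − Σt_B) − (Σ(ρt)_A − Σ(ρt)_B) / ρ_m.
Σt_A = 20.943 km; Σt_B = 26.115 km; Σ(ρt)_A = 60220.31; Σ(ρt)_B = 71625.5 (in km·kg m⁻³).
e = (20.943 − 26.115) − (60220.31 − 71625.5) / 3290 = −1.71 km.

−1.71 km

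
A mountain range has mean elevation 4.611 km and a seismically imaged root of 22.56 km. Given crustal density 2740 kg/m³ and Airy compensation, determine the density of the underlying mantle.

Airy balance: ρ_c h = (ρ_m − ρ_c) r → ρ_m = ρ_c (1 + h/r).
ρ_m = 2740 × (1 + 4.611 km/22.56 km) = 3300 kg/m³.

3300 kg/m³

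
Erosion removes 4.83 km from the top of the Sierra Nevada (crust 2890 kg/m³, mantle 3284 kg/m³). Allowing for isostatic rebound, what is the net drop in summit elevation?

0.579 km

Rebound u = e ρ_c/ρ_m = 4.83 km × 2890/3284 = 4.251 km.
Net surface drop = e − u = 4.83 km − 4.251 km = e (ρ_m − ρ_c)/ρ_m = 0.579 km.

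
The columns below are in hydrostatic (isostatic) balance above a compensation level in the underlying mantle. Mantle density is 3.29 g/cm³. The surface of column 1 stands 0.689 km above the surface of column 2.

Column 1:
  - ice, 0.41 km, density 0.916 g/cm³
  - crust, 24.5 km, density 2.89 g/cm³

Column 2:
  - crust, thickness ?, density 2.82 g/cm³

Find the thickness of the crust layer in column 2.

Take the compensation level at the base of the deeper column (depth z_c below the surface of column 1) and equate Σ ρ_i t_i down to z_c; mantle fills any gap and the z_c terms cancel.
Column 1: 0.41×0.916 + 24.5×2.89 + (z_c − 24.91)×3.29
Column 2: 0.689×0 + x×2.82 + (z_c − 0.689 − 0 − x)×3.29
The z_c×3.29 term appears on both sides and cancels. Collect the known terms of each column as K = Σ(ρt)_known − 3.29 × (depth of known layers): K_1 = 71.18056 − 3.29×24.91 = −10.77334; K_2 = 0 − 3.29×(0.689 + 0) = −2.26681.
Balance: K_1 = K_2 − x×(3.29 − 2.82), so x = (K_2 − K_1)/(3.29 − 2.82) = 8.50653/0.47 = 18.1 km.

18.1 km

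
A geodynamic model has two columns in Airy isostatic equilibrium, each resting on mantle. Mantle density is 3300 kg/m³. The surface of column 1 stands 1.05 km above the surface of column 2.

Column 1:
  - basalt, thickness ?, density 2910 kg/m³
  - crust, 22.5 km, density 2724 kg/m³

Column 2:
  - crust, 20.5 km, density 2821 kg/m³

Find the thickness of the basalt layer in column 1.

Take the compensation level at the base of the deeper column (depth z_c below the surface of column 1) and equate Σ ρ_i t_i down to z_c; mantle fills any gap and the z_c terms cancel.
Column 1: x×2910 + 22.5×2724 + (z_c − 22.5 − x)×3300
Column 2: 1.05×0 + 20.5×2821 + (z_c − 1.05 − 20.5)×3300
The z_c×3300 term appears on both sides and cancels. Collect the known terms of each column as K = Σ(ρt)_known − 3300 × (depth of known layers): K_1 = 61290 − 3300×22.5 = −12960; K_2 = 57830.5 − 3300×(1.05 + 20.5) = −13284.5.
Balance: K_1 − x×(3300 − 2910) = K_2, so x = (K_1 − K_2)/(3300 − 2910) = 324.5/390 = 0.832 km.

0.832 km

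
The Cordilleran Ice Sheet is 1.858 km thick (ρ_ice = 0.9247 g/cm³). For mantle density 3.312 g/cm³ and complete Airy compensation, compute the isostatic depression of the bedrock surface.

Equating mass per unit area of the two columns: the ice load ρ_ice t is balanced by mantle displaced below, ρ_m s.
s = t ρ_ice / ρ_m = 1.858 km × 0.9247/3.312 = 0.519 km.

0.519 km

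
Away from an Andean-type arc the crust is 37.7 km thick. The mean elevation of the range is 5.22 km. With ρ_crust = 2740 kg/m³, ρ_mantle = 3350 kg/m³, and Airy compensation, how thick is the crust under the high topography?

66.4 km

Root depth r = h ρ_c / (ρ_m − ρ_c) = 5.22 km × 2740 / 610 = 23.45 km.
Total thickness = T + h + r = 37.7 km + 5.22 km + 23.45 km = 66.4 km.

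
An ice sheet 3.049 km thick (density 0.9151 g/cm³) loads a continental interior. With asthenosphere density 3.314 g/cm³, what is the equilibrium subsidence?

0.842 km

In Airy isostatic equilibrium: the ice load ρ_ice t is balanced by mantle displaced below, ρ_m s.
s = t ρ_ice / ρ_m = 3.049 km × 0.9151/3.314 = 0.842 km.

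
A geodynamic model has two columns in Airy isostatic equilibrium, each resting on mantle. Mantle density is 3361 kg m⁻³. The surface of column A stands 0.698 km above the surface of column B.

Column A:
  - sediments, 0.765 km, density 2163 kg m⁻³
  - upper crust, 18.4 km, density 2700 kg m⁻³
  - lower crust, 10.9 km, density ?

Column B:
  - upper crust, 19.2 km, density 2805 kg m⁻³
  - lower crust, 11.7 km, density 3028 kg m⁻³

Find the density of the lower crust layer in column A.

Take the compensation level at the base of the deeper column (depth z_c below the surface of column A) and equate Σ ρ_i t_i down to z_c; mantle fills any gap and the z_c terms cancel.
Column A: 0.765×2163 + 18.4×2700 + 10.9×ρ + (z_c − 30.065)×3361
Column B: 0.698×0 + 19.2×2805 + 11.7×3028 + (z_c − 0.698 − 30.9)×3361
The z_c×3361 term appears on both sides and cancels. Collect the known terms of each column as K = Σ(ρt)_known − 3361 × (depth of known layers): K_A = 51334.695 − 3361×30.065 = −49713.77; K_B = 89283.6 − 3361×(0.698 + 30.9) = −16917.278.
Balance: K_A + 10.9×ρ = K_B, so ρ = (K_B − K_A)/10.9 = 32796.5/10.9 = 3010 kg m⁻³.

3010 kg m⁻³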